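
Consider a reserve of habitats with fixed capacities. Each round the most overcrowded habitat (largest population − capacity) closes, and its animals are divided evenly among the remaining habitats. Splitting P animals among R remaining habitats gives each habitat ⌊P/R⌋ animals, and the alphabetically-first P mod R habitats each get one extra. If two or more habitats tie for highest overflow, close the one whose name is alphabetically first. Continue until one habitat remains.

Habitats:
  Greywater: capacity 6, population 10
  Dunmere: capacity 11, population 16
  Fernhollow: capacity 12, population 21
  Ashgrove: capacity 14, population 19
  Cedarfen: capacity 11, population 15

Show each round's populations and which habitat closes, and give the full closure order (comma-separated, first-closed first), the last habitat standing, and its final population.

Round 1: Ashgrove=19 Cedarfen=15 Dunmere=16 Fernhollow=21 Greywater=10 → close Fernhollow (overflow 9)
  21÷4 = 5 each, +1 to first 1
Round 2: Ashgrove=25 Cedarfen=20 Dunmere=21 Greywater=15 → close Ashgrove (overflow 11)
  25÷3 = 8 each, +1 to first 1
Round 3: Cedarfen=29 Dunmere=29 Greywater=23 → close Cedarfen (overflow 18)
  29÷2 = 14 each, +1 to first 1
Round 4: Dunmere=44 Greywater=37 → close Dunmere (overflow 33)
  44÷1 = 44 each, +1 to first 0

Closure order: Fernhollow, Ashgrove, Cedarfen, Dunmere
Last habitat: Greywater with 81 animals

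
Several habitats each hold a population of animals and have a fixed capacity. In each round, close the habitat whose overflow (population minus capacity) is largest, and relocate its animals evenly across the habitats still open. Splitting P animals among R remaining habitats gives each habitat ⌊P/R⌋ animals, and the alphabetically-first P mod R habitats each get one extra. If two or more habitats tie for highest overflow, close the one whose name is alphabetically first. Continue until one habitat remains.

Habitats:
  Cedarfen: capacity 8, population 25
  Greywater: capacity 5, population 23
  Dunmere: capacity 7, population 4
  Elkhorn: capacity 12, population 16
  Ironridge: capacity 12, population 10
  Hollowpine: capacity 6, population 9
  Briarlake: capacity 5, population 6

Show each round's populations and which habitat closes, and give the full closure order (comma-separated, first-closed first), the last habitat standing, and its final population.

Closure order: Greywater, Cedarfen, Elkhorn, Hollowpine, Briarlake, Dunmere
Last habitat: Ironridge with 93 animals

Round 1: Briarlake=6 Cedarfen=25 Dunmere=4 Elkhorn=16 Greywater=23 Hollowpine=9 Ironridge=10 → close Greywater (overflow 18)
  23÷6 = 3 each, +1 to first 5
Round 2: Briarlake=10 Cedarfen=29 Dunmere=8 Elkhorn=20 Hollowpine=13 Ironridge=13 → close Cedarfen (overflow 21)
  29÷5 = 5 each, +1 to first 4
Round 3: Briarlake=16 Dunmere=14 Elkhorn=26 Hollowpine=19 Ironridge=18 → close Elkhorn (overflow 14)
  26÷4 = 6 each, +1 to first 2
Round 4: Briarlake=23 Dunmere=21 Hollowpine=25 Ironridge=24 → close Hollowpine (overflow 19)
  25÷3 = 8 each, +1 to first 1
Round 5: Briarlake=32 Dunmere=29 Ironridge=32 → close Briarlake (overflow 27)
  32÷2 = 16 each, +1 to first 0
Round 6: Dunmere=45 Ironridge=48 → close Dunmere (overflow 38)
  45÷1 = 45 each, +1 to first 0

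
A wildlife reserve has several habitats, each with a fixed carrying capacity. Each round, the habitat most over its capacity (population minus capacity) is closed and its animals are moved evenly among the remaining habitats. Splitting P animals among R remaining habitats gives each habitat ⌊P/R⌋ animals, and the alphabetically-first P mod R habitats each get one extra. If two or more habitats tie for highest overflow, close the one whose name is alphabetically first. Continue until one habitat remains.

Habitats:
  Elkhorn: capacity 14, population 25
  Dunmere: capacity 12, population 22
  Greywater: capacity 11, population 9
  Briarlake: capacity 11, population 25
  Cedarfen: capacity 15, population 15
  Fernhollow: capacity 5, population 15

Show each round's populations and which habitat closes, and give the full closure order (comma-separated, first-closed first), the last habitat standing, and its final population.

Closure order: Briarlake, Elkhorn, Dunmere, Fernhollow, Cedarfen
Last habitat: Greywater with 111 animals

Round 1: Briarlake=25 Cedarfen=15 Dunmere=22 Elkhorn=25 Fernhollow=15 Greywater=9 → close Briarlake (overflow 14)
  25÷5 = 5 each, +1 to first 0
Round 2: Cedarfen=20 Dunmere=27 Elkhorn=30 Fernhollow=20 Greywater=14 → close Elkhorn (overflow 16)
  30÷4 = 7 each, +1 to first 2
Round 3: Cedarfen=28 Dunmere=35 Fernhollow=27 Greywater=21 → close Dunmere (overflow 23)
  35÷3 = 11 each, +1 to first 2
Round 4: Cedarfen=40 Fernhollow=39 Greywater=32 → close Fernhollow (overflow 34)
  39÷2 = 19 each, +1 to first 1
Round 5: Cedarfen=60 Greywater=51 → close Cedarfen (overflow 45)
  60÷1 = 60 each, +1 to first 0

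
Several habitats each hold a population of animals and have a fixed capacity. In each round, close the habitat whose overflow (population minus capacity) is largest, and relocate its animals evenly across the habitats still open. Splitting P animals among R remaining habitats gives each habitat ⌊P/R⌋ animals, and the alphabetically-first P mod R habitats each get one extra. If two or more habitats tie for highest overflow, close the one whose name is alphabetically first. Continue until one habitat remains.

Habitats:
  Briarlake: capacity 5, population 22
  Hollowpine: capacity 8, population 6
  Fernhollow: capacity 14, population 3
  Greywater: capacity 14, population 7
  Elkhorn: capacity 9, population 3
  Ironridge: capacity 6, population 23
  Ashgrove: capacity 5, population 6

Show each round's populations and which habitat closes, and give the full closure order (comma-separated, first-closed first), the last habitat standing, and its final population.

Round 1: Ashgrove=6 Briarlake=22 Elkhorn=3 Fernhollow=3 Greywater=7 Hollowpine=6 Ironridge=23 → close Briarlake (overflow 17)
  22÷6 = 3 each, +1 to first 4
Round 2: Ashgrove=10 Elkhorn=7 Fernhollow=7 Greywater=11 Hollowpine=9 Ironridge=26 → close Ironridge (overflow 20)
  26÷5 = 5 each, +1 to first 1
Round 3: Ashgrove=16 Elkhorn=12 Fernhollow=12 Greywater=16 Hollowpine=14 → close Ashgrove (overflow 11)
  16÷4 = 4 each, +1 to first 0
Round 4: Elkhorn=16 Fernhollow=16 Greywater=20 Hollowpine=18 → close Hollowpine (overflow 10)
  18÷3 = 6 each, +1 to first 0
Round 5: Elkhorn=22 Fernhollow=22 Greywater=26 → close Elkhorn (overflow 13)
  22÷2 = 11 each, +1 to first 0
Round 6: Fernhollow=33 Greywater=37 → close Greywater (overflow 23)
  37÷1 = 37 each, +1 to first 0

Closure order: Briarlake, Ironridge, Ashgrove, Hollowpine, Elkhorn, Greywater
Last habitat: Fernhollow with 70 animals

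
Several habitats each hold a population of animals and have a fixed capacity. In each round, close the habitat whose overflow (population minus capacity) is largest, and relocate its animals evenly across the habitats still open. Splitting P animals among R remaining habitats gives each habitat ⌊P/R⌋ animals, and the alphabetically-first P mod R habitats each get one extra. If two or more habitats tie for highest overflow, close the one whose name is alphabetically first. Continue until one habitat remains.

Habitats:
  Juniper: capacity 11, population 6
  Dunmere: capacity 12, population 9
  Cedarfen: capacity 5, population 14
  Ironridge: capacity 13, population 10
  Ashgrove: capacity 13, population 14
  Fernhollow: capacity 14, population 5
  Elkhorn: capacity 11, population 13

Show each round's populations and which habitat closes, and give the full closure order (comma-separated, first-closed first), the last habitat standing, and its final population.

Round 1: Ashgrove=14 Cedarfen=14 Dunmere=9 Elkhorn=13 Fernhollow=5 Ironridge=10 Juniper=6 → close Cedarfen (overflow 9)
  14÷6 = 2 each, +1 to first 2
Round 2: Ashgrove=17 Dunmere=12 Elkhorn=15 Fernhollow=7 Ironridge=12 Juniper=8 → close Ashgrove (overflow 4)
  17÷5 = 3 each, +1 to first 2
Round 3: Dunmere=16 Elkhorn=19 Fernhollow=10 Ironridge=15 Juniper=11 → close Elkhorn (overflow 8)
  19÷4 = 4 each, +1 to first 3
Round 4: Dunmere=21 Fernhollow=15 Ironridge=20 Juniper=15 → close Dunmere (overflow 9)
  21÷3 = 7 each, +1 to first 0
Round 5: Fernhollow=22 Ironridge=27 Juniper=22 → close Ironridge (overflow 14)
  27÷2 = 13 each, +1 to first 1
Round 6: Fernhollow=36 Juniper=35 → close Juniper (overflow 24)
  35÷1 = 35 each, +1 to first 0

Closure order: Cedarfen, Ashgrove, Elkhorn, Dunmere, Ironridge, Juniper
Last habitat: Fernhollow with 71 animals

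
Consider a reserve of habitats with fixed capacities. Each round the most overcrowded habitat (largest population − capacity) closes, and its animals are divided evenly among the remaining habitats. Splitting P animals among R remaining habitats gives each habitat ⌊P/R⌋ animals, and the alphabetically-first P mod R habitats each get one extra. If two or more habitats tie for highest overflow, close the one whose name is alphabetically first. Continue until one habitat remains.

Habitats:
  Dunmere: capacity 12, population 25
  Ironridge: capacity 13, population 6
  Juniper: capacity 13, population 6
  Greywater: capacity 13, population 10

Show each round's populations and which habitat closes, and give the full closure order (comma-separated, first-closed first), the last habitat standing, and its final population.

Closure order: Dunmere, Greywater, Ironridge
Last habitat: Juniper with 47 animals

Round 1: Dunmere=25 Greywater=10 Ironridge=6 Juniper=6 → close Dunmere (overflow 13)
  25÷3 = 8 each, +1 to first 1
Round 2: Greywater=19 Ironridge=14 Juniper=14 → close Greywater (overflow 6)
  19÷2 = 9 each, +1 to first 1
Round 3: Ironridge=24 Juniper=23 → close Ironridge (overflow 11)
  24÷1 = 24 each, +1 to first 0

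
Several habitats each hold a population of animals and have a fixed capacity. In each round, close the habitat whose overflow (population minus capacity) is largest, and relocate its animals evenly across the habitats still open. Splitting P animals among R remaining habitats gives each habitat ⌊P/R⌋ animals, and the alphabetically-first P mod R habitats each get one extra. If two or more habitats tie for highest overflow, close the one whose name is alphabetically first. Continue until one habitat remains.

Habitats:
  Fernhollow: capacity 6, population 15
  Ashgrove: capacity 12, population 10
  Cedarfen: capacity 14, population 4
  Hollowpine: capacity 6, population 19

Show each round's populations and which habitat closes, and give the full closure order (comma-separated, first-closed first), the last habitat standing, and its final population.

Round 1: Ashgrove=10 Cedarfen=4 Fernhollow=15 Hollowpine=19 → close Hollowpine (overflow 13)
  19÷3 = 6 each, +1 to first 1
Round 2: Ashgrove=17 Cedarfen=10 Fernhollow=21 → close Fernhollow (overflow 15)
  21÷2 = 10 each, +1 to first 1
Round 3: Ashgrove=28 Cedarfen=20 → close Ashgrove (overflow 16)
  28÷1 = 28 each, +1 to first 0

Closure order: Hollowpine, Fernhollow, Ashgrove
Last habitat: Cedarfen with 48 animals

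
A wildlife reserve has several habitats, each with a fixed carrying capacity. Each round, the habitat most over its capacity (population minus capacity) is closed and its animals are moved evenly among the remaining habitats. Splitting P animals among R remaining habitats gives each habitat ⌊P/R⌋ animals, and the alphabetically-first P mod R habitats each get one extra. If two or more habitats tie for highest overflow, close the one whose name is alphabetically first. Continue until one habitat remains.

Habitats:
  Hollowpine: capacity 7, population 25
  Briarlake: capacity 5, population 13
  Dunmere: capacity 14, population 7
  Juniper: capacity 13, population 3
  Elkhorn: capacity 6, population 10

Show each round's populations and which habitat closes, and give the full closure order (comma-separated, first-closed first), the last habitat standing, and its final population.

Closure order: Hollowpine, Briarlake, Elkhorn, Dunmere
Last habitat: Juniper with 58 animals

Round 1: Briarlake=13 Dunmere=7 Elkhorn=10 Hollowpine=25 Juniper=3 → close Hollowpine (overflow 18)
  25÷4 = 6 each, +1 to first 1
Round 2: Briarlake=20 Dunmere=13 Elkhorn=16 Juniper=9 → close Briarlake (overflow 15)
  20÷3 = 6 each, +1 to first 2
Round 3: Dunmere=20 Elkhorn=23 Juniper=15 → close Elkhorn (overflow 17)
  23÷2 = 11 each, +1 to first 1
Round 4: Dunmere=32 Juniper=26 → close Dunmere (overflow 18)
  32÷1 = 32 each, +1 to first 0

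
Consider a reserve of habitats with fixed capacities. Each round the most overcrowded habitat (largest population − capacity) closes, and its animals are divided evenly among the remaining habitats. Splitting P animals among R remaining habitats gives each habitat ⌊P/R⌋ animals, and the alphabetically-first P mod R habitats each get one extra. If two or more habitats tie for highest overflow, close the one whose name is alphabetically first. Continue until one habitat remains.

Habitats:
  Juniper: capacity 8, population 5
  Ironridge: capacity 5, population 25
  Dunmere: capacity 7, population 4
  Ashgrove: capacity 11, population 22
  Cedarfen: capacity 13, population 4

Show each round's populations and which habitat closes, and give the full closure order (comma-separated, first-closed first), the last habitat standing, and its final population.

Closure order: Ironridge, Ashgrove, Dunmere, Juniper
Last habitat: Cedarfen with 60 animals

Round 1: Ashgrove=22 Cedarfen=4 Dunmere=4 Ironridge=25 Juniper=5 → close Ironridge (overflow 20)
  25÷4 = 6 each, +1 to first 1
Round 2: Ashgrove=29 Cedarfen=10 Dunmere=10 Juniper=11 → close Ashgrove (overflow 18)
  29÷3 = 9 each, +1 to first 2
Round 3: Cedarfen=20 Dunmere=20 Juniper=20 → close Dunmere (overflow 13)
  20÷2 = 10 each, +1 to first 0
Round 4: Cedarfen=30 Juniper=30 → close Juniper (overflow 22)
  30÷1 = 30 each, +1 to first 0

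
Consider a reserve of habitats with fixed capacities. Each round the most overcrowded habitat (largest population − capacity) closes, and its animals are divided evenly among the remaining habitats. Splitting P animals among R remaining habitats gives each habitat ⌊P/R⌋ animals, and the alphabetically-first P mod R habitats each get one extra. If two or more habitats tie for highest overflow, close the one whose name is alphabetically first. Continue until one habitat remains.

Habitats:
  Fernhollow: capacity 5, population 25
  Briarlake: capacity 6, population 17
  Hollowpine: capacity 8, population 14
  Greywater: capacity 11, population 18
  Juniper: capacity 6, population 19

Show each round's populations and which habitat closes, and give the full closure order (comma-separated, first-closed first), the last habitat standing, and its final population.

Closure order: Fernhollow, Juniper, Briarlake, Greywater
Last habitat: Hollowpine with 93 animals

Round 1: Briarlake=17 Fernhollow=25 Greywater=18 Hollowpine=14 Juniper=19 → close Fernhollow (overflow 20)
  25÷4 = 6 each, +1 to first 1
Round 2: Briarlake=24 Greywater=24 Hollowpine=20 Juniper=25 → close Juniper (overflow 19)
  25÷3 = 8 each, +1 to first 1
Round 3: Briarlake=33 Greywater=32 Hollowpine=28 → close Briarlake (overflow 27)
  33÷2 = 16 each, +1 to first 1
Round 4: Greywater=49 Hollowpine=44 → close Greywater (overflow 38)
  49÷1 = 49 each, +1 to first 0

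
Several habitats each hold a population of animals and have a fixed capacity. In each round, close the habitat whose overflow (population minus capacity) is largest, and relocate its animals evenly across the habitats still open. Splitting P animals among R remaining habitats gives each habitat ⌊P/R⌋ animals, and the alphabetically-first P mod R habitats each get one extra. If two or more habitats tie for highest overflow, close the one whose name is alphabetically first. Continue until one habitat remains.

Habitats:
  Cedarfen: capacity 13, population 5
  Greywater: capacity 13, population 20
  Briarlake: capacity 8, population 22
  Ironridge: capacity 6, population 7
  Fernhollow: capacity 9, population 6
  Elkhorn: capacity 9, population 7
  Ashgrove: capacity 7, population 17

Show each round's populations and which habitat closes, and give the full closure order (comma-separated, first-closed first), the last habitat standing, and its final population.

Closure order: Briarlake, Ashgrove, Greywater, Ironridge, Elkhorn, Fernhollow
Last habitat: Cedarfen with 84 animals

Round 1: Ashgrove=17 Briarlake=22 Cedarfen=5 Elkhorn=7 Fernhollow=6 Greywater=20 Ironridge=7 → close Briarlake (overflow 14)
  22÷6 = 3 each, +1 to first 4
Round 2: Ashgrove=21 Cedarfen=9 Elkhorn=11 Fernhollow=10 Greywater=23 Ironridge=10 → close Ashgrove (overflow 14)
  21÷5 = 4 each, +1 to first 1
Round 3: Cedarfen=14 Elkhorn=15 Fernhollow=14 Greywater=27 Ironridge=14 → close Greywater (overflow 14)
  27÷4 = 6 each, +1 to first 3
Round 4: Cedarfen=21 Elkhorn=22 Fernhollow=21 Ironridge=20 → close Ironridge (overflow 14)
  20÷3 = 6 each, +1 to first 2
Round 5: Cedarfen=28 Elkhorn=29 Fernhollow=27 → close Elkhorn (overflow 20)
  29÷2 = 14 each, +1 to first 1
Round 6: Cedarfen=43 Fernhollow=41 → close Fernhollow (overflow 32)
  41÷1 = 41 each, +1 to first 0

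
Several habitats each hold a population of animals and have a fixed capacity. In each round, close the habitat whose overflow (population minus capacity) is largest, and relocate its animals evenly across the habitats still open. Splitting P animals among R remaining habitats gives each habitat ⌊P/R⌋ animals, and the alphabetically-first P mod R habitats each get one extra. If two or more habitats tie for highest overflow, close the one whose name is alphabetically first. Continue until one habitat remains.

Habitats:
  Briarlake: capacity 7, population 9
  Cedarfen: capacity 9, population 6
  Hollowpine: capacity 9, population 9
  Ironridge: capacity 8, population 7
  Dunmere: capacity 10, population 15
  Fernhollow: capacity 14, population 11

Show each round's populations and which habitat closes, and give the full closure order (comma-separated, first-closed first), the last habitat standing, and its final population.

Round 1: Briarlake=9 Cedarfen=6 Dunmere=15 Fernhollow=11 Hollowpine=9 Ironridge=7 → close Dunmere (overflow 5)
  15÷5 = 3 each, +1 to first 0
Round 2: Briarlake=12 Cedarfen=9 Fernhollow=14 Hollowpine=12 Ironridge=10 → close Briarlake (overflow 5)
  12÷4 = 3 each, +1 to first 0
Round 3: Cedarfen=12 Fernhollow=17 Hollowpine=15 Ironridge=13 → close Hollowpine (overflow 6)
  15÷3 = 5 each, +1 to first 0
Round 4: Cedarfen=17 Fernhollow=22 Ironridge=18 → close Ironridge (overflow 10)
  18÷2 = 9 each, +1 to first 0
Round 5: Cedarfen=26 Fernhollow=31 → close Cedarfen (overflow 17)
  26÷1 = 26 each, +1 to first 0

Closure order: Dunmere, Briarlake, Hollowpine, Ironridge, Cedarfen
Last habitat: Fernhollow with 57 animals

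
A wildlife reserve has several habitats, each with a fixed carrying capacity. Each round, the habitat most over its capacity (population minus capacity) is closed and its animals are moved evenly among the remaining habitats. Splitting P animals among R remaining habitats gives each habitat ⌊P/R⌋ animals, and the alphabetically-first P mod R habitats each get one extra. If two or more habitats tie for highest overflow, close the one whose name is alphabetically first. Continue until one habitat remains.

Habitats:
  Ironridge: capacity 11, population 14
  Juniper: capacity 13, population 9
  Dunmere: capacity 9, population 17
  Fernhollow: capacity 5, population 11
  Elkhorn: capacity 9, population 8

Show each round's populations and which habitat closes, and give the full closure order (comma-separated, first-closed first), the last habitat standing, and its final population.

Round 1: Dunmere=17 Elkhorn=8 Fernhollow=11 Ironridge=14 Juniper=9 → close Dunmere (overflow 8)
  17÷4 = 4 each, +1 to first 1
Round 2: Elkhorn=13 Fernhollow=15 Ironridge=18 Juniper=13 → close Fernhollow (overflow 10)
  15÷3 = 5 each, +1 to first 0
Round 3: Elkhorn=18 Ironridge=23 Juniper=18 → close Ironridge (overflow 12)
  23÷2 = 11 each, +1 to first 1
Round 4: Elkhorn=30 Juniper=29 → close Elkhorn (overflow 21)
  30÷1 = 30 each, +1 to first 0

Closure order: Dunmere, Fernhollow, Ironridge, Elkhorn
Last habitat: Juniper with 59 animals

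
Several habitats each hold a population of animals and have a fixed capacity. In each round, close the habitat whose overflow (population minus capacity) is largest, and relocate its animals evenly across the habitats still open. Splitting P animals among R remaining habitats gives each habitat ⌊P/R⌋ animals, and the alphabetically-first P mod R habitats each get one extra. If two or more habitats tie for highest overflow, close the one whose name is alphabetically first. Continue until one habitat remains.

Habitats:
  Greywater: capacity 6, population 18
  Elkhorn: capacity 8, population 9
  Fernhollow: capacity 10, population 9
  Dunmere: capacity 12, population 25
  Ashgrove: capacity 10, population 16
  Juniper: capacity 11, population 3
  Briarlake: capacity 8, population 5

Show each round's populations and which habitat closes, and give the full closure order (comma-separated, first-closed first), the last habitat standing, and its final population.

Round 1: Ashgrove=16 Briarlake=5 Dunmere=25 Elkhorn=9 Fernhollow=9 Greywater=18 Juniper=3 → close Dunmere (overflow 13)
  25÷6 = 4 each, +1 to first 1
Round 2: Ashgrove=21 Briarlake=9 Elkhorn=13 Fernhollow=13 Greywater=22 Juniper=7 → close Greywater (overflow 16)
  22÷5 = 4 each, +1 to first 2
Round 3: Ashgrove=26 Briarlake=14 Elkhorn=17 Fernhollow=17 Juniper=11 → close Ashgrove (overflow 16)
  26÷4 = 6 each, +1 to first 2
Round 4: Briarlake=21 Elkhorn=24 Fernhollow=23 Juniper=17 → close Elkhorn (overflow 16)
  24÷3 = 8 each, +1 to first 0
Round 5: Briarlake=29 Fernhollow=31 Juniper=25 → close Briarlake (overflow 21)
  29÷2 = 14 each, +1 to first 1
Round 6: Fernhollow=46 Juniper=39 → close Fernhollow (overflow 36)
  46÷1 = 46 each, +1 to first 0

Closure order: Dunmere, Greywater, Ashgrove, Elkhorn, Briarlake, Fernhollow
Last habitat: Juniper with 85 animals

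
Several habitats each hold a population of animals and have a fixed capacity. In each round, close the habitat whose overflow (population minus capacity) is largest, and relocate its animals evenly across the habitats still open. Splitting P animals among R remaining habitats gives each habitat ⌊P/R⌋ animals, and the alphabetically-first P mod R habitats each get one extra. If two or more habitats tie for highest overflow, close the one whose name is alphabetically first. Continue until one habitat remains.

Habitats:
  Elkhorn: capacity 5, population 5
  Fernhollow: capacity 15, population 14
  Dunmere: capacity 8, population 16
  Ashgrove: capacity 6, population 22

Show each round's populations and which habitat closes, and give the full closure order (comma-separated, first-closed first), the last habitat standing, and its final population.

Closure order: Ashgrove, Dunmere, Elkhorn
Last habitat: Fernhollow with 57 animals

Round 1: Ashgrove=22 Dunmere=16 Elkhorn=5 Fernhollow=14 → close Ashgrove (overflow 16)
  22÷3 = 7 each, +1 to first 1
Round 2: Dunmere=24 Elkhorn=12 Fernhollow=21 → close Dunmere (overflow 16)
  24÷2 = 12 each, +1 to first 0
Round 3: Elkhorn=24 Fernhollow=33 → close Elkhorn (overflow 19)
  24÷1 = 24 each, +1 to first 0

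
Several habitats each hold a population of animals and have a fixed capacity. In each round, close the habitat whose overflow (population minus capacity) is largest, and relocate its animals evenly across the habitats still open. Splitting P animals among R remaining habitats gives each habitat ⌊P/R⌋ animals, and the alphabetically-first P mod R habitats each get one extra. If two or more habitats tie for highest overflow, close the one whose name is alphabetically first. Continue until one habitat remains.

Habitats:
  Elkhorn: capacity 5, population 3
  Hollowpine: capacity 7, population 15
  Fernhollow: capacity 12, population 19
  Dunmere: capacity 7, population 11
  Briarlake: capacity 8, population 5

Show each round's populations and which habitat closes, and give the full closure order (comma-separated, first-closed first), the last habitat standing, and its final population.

Closure order: Hollowpine, Fernhollow, Dunmere, Briarlake
Last habitat: Elkhorn with 53 animals

Round 1: Briarlake=5 Dunmere=11 Elkhorn=3 Fernhollow=19 Hollowpine=15 → close Hollowpine (overflow 8)
  15÷4 = 3 each, +1 to first 3
Round 2: Briarlake=9 Dunmere=15 Elkhorn=7 Fernhollow=22 → close Fernhollow (overflow 10)
  22÷3 = 7 each, +1 to first 1
Round 3: Briarlake=17 Dunmere=22 Elkhorn=14 → close Dunmere (overflow 15)
  22÷2 = 11 each, +1 to first 0
Round 4: Briarlake=28 Elkhorn=25 → close Briarlake (overflow 20)
  28÷1 = 28 each, +1 to first 0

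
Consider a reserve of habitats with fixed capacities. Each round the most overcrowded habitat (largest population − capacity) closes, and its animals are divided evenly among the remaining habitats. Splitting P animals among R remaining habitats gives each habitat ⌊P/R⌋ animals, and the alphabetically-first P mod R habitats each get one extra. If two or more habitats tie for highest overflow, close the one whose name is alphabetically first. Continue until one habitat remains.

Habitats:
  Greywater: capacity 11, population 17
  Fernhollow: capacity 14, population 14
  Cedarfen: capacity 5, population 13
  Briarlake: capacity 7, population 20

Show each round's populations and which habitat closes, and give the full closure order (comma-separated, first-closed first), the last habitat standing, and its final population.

Closure order: Briarlake, Cedarfen, Greywater
Last habitat: Fernhollow with 64 animals

Round 1: Briarlake=20 Cedarfen=13 Fernhollow=14 Greywater=17 → close Briarlake (overflow 13)
  20÷3 = 6 each, +1 to first 2
Round 2: Cedarfen=20 Fernhollow=21 Greywater=23 → close Cedarfen (overflow 15)
  20÷2 = 10 each, +1 to first 0
Round 3: Fernhollow=31 Greywater=33 → close Greywater (overflow 22)
  33÷1 = 33 each, +1 to first 0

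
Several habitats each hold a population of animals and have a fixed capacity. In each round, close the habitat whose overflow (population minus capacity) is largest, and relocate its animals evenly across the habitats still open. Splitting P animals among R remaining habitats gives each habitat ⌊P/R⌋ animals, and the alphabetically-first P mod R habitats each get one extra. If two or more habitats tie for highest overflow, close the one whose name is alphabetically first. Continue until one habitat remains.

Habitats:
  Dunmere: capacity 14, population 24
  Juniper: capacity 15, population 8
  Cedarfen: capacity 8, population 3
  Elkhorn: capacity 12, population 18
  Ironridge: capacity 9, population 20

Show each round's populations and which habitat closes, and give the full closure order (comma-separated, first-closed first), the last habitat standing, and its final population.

Closure order: Ironridge, Dunmere, Elkhorn, Cedarfen
Last habitat: Juniper with 73 animals

Round 1: Cedarfen=3 Dunmere=24 Elkhorn=18 Ironridge=20 Juniper=8 → close Ironridge (overflow 11)
  20÷4 = 5 each, +1 to first 0
Round 2: Cedarfen=8 Dunmere=29 Elkhorn=23 Juniper=13 → close Dunmere (overflow 15)
  29÷3 = 9 each, +1 to first 2
Round 3: Cedarfen=18 Elkhorn=33 Juniper=22 → close Elkhorn (overflow 21)
  33÷2 = 16 each, +1 to first 1
Round 4: Cedarfen=35 Juniper=38 → close Cedarfen (overflow 27)
  35÷1 = 35 each, +1 to first 0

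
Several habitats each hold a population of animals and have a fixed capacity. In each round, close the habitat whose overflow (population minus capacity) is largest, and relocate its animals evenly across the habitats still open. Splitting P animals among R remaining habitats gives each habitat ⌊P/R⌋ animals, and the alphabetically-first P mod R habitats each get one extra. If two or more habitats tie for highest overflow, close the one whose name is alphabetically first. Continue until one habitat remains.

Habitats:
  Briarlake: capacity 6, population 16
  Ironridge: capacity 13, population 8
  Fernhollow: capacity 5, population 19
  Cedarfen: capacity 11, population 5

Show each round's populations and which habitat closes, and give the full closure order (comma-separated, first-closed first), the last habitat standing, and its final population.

Round 1: Briarlake=16 Cedarfen=5 Fernhollow=19 Ironridge=8 → close Fernhollow (overflow 14)
  19÷3 = 6 each, +1 to first 1
Round 2: Briarlake=23 Cedarfen=11 Ironridge=14 → close Briarlake (overflow 17)
  23÷2 = 11 each, +1 to first 1
Round 3: Cedarfen=23 Ironridge=25 → close Cedarfen (overflow 12)
  23÷1 = 23 each, +1 to first 0

Closure order: Fernhollow, Briarlake, Cedarfen
Last habitat: Ironridge with 48 animals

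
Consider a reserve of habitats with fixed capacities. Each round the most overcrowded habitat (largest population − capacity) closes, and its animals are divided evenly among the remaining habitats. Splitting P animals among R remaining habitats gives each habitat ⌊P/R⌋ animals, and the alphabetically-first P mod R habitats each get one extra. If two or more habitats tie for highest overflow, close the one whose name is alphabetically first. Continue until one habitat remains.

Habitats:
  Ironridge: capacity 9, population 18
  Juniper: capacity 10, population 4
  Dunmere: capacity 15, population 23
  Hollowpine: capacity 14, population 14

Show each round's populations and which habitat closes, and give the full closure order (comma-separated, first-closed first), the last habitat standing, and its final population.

Round 1: Dunmere=23 Hollowpine=14 Ironridge=18 Juniper=4 → close Ironridge (overflow 9)
  18÷3 = 6 each, +1 to first 0
Round 2: Dunmere=29 Hollowpine=20 Juniper=10 → close Dunmere (overflow 14)
  29÷2 = 14 each, +1 to first 1
Round 3: Hollowpine=35 Juniper=24 → close Hollowpine (overflow 21)
  35÷1 = 35 each, +1 to first 0

Closure order: Ironridge, Dunmere, Hollowpine
Last habitat: Juniper with 59 animals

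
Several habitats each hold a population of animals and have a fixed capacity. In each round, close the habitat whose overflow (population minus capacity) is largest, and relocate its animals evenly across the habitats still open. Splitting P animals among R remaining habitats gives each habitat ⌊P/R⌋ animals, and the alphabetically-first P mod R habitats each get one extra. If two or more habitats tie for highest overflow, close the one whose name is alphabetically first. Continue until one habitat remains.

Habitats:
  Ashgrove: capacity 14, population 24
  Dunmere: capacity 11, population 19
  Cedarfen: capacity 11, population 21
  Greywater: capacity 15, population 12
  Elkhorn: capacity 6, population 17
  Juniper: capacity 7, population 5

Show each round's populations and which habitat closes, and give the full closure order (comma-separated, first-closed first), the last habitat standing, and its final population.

Round 1: Ashgrove=24 Cedarfen=21 Dunmere=19 Elkhorn=17 Greywater=12 Juniper=5 → close Elkhorn (overflow 11)
  17÷5 = 3 each, +1 to first 2
Round 2: Ashgrove=28 Cedarfen=25 Dunmere=22 Greywater=15 Juniper=8 → close Ashgrove (overflow 14)
  28÷4 = 7 each, +1 to first 0
Round 3: Cedarfen=32 Dunmere=29 Greywater=22 Juniper=15 → close Cedarfen (overflow 21)
  32÷3 = 10 each, +1 to first 2
Round 4: Dunmere=40 Greywater=33 Juniper=25 → close Dunmere (overflow 29)
  40÷2 = 20 each, +1 to first 0
Round 5: Greywater=53 Juniper=45 → close Greywater (overflow 38)
  53÷1 = 53 each, +1 to first 0

Closure order: Elkhorn, Ashgrove, Cedarfen, Dunmere, Greywater
Last habitat: Juniper with 98 animals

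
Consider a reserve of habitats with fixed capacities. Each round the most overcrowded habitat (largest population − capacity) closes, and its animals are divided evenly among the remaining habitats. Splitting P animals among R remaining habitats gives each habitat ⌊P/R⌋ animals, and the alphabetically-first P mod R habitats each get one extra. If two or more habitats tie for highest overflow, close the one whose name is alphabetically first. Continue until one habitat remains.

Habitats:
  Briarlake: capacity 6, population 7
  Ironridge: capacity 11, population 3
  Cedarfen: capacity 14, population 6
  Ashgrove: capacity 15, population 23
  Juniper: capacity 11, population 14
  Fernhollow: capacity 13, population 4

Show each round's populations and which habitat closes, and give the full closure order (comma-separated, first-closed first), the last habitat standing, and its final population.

Round 1: Ashgrove=23 Briarlake=7 Cedarfen=6 Fernhollow=4 Ironridge=3 Juniper=14 → close Ashgrove (overflow 8)
  23÷5 = 4 each, +1 to first 3
Round 2: Briarlake=12 Cedarfen=11 Fernhollow=9 Ironridge=7 Juniper=18 → close Juniper (overflow 7)
  18÷4 = 4 each, +1 to first 2
Round 3: Briarlake=17 Cedarfen=16 Fernhollow=13 Ironridge=11 → close Briarlake (overflow 11)
  17÷3 = 5 each, +1 to first 2
Round 4: Cedarfen=22 Fernhollow=19 Ironridge=16 → close Cedarfen (overflow 8)
  22÷2 = 11 each, +1 to first 0
Round 5: Fernhollow=30 Ironridge=27 → close Fernhollow (overflow 17)
  30÷1 = 30 each, +1 to first 0

Closure order: Ashgrove, Juniper, Briarlake, Cedarfen, Fernhollow
Last habitat: Ironridge with 57 animals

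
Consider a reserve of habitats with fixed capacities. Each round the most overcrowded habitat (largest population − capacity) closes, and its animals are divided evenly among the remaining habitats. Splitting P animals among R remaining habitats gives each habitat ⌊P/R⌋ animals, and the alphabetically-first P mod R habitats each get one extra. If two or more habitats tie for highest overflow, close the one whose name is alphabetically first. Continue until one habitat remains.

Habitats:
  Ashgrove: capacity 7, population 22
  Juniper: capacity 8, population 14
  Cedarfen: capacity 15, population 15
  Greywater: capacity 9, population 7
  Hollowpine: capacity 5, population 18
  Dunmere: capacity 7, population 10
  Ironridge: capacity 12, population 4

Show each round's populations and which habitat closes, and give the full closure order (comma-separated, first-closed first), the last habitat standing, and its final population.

Closure order: Ashgrove, Hollowpine, Juniper, Dunmere, Cedarfen, Greywater
Last habitat: Ironridge with 90 animals

Round 1: Ashgrove=22 Cedarfen=15 Dunmere=10 Greywater=7 Hollowpine=18 Ironridge=4 Juniper=14 → close Ashgrove (overflow 15)
  22÷6 = 3 each, +1 to first 4
Round 2: Cedarfen=19 Dunmere=14 Greywater=11 Hollowpine=22 Ironridge=7 Juniper=17 → close Hollowpine (overflow 17)
  22÷5 = 4 each, +1 to first 2
Round 3: Cedarfen=24 Dunmere=19 Greywater=15 Ironridge=11 Juniper=21 → close Juniper (overflow 13)
  21÷4 = 5 each, +1 to first 1
Round 4: Cedarfen=30 Dunmere=24 Greywater=20 Ironridge=16 → close Dunmere (overflow 17)
  24÷3 = 8 each, +1 to first 0
Round 5: Cedarfen=38 Greywater=28 Ironridge=24 → close Cedarfen (overflow 23)
  38÷2 = 19 each, +1 to first 0
Round 6: Greywater=47 Ironridge=43 → close Greywater (overflow 38)
  47÷1 = 47 each, +1 to first 0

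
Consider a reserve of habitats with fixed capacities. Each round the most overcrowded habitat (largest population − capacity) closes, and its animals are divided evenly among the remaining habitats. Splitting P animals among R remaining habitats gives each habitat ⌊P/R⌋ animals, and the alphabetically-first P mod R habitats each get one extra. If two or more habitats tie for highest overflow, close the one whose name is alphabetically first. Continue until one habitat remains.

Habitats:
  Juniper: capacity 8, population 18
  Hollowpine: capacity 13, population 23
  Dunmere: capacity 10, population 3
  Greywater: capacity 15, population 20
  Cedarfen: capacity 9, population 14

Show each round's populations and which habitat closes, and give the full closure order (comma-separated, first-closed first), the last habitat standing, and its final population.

Round 1: Cedarfen=14 Dunmere=3 Greywater=20 Hollowpine=23 Juniper=18 → close Hollowpine (overflow 10)
  23÷4 = 5 each, +1 to first 3
Round 2: Cedarfen=20 Dunmere=9 Greywater=26 Juniper=23 → close Juniper (overflow 15)
  23÷3 = 7 each, +1 to first 2
Round 3: Cedarfen=28 Dunmere=17 Greywater=33 → close Cedarfen (overflow 19)
  28÷2 = 14 each, +1 to first 0
Round 4: Dunmere=31 Greywater=47 → close Greywater (overflow 32)
  47÷1 = 47 each, +1 to first 0

Closure order: Hollowpine, Juniper, Cedarfen, Greywater
Last habitat: Dunmere with 78 animals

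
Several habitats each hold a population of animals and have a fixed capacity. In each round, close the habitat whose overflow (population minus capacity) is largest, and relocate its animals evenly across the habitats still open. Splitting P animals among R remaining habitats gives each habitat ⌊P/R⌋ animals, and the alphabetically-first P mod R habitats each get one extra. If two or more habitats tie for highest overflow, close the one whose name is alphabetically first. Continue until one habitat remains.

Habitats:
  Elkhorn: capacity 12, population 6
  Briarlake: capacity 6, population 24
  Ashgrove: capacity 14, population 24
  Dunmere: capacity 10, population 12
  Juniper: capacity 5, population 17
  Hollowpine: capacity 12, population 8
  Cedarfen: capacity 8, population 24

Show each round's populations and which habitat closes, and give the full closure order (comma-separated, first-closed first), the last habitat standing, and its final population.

Closure order: Briarlake, Cedarfen, Juniper, Ashgrove, Dunmere, Elkhorn
Last habitat: Hollowpine with 115 animals

Round 1: Ashgrove=24 Briarlake=24 Cedarfen=24 Dunmere=12 Elkhorn=6 Hollowpine=8 Juniper=17 → close Briarlake (overflow 18)
  24÷6 = 4 each, +1 to first 0
Round 2: Ashgrove=28 Cedarfen=28 Dunmere=16 Elkhorn=10 Hollowpine=12 Juniper=21 → close Cedarfen (overflow 20)
  28÷5 = 5 each, +1 to first 3
Round 3: Ashgrove=34 Dunmere=22 Elkhorn=16 Hollowpine=17 Juniper=26 → close Juniper (overflow 21)
  26÷4 = 6 each, +1 to first 2
Round 4: Ashgrove=41 Dunmere=29 Elkhorn=22 Hollowpine=23 → close Ashgrove (overflow 27)
  41÷3 = 13 each, +1 to first 2
Round 5: Dunmere=43 Elkhorn=36 Hollowpine=36 → close Dunmere (overflow 33)
  43÷2 = 21 each, +1 to first 1
Round 6: Elkhorn=58 Hollowpine=57 → close Elkhorn (overflow 46)
  58÷1 = 58 each, +1 to first 0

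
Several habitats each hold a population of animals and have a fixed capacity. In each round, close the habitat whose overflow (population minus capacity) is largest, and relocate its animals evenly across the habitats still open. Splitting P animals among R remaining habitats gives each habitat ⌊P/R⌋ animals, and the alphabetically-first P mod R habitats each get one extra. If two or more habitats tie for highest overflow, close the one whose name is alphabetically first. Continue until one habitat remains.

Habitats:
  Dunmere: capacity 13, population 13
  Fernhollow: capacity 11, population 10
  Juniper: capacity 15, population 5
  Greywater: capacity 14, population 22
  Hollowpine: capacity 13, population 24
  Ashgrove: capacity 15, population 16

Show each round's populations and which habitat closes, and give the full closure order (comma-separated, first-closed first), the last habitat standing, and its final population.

Closure order: Hollowpine, Greywater, Ashgrove, Dunmere, Fernhollow
Last habitat: Juniper with 90 animals

Round 1: Ashgrove=16 Dunmere=13 Fernhollow=10 Greywater=22 Hollowpine=24 Juniper=5 → close Hollowpine (overflow 11)
  24÷5 = 4 each, +1 to first 4
Round 2: Ashgrove=21 Dunmere=18 Fernhollow=15 Greywater=27 Juniper=9 → close Greywater (overflow 13)
  27÷4 = 6 each, +1 to first 3
Round 3: Ashgrove=28 Dunmere=25 Fernhollow=22 Juniper=15 → close Ashgrove (overflow 13)
  28÷3 = 9 each, +1 to first 1
Round 4: Dunmere=35 Fernhollow=31 Juniper=24 → close Dunmere (overflow 22)
  35÷2 = 17 each, +1 to first 1
Round 5: Fernhollow=49 Juniper=41 → close Fernhollow (overflow 38)
  49÷1 = 49 each, +1 to first 0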